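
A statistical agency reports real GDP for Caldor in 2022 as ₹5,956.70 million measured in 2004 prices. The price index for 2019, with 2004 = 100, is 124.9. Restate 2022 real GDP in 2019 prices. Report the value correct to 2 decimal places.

₹7,439.92 million

Real GDP in 2019 prices = Real GDP in 2004 prices × (P_2019/P_2004) = 5956.70 × 1.249 = 7439.92.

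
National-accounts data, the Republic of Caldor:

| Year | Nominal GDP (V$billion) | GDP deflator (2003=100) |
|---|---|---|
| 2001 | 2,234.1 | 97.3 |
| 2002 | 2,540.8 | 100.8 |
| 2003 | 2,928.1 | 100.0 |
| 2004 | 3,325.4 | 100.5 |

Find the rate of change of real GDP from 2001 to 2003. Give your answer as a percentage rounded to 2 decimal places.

Real GDP 2001 = 2234.1/0.973 = 2296.09.
Real GDP 2003 = 2928.1/1.000 = 2928.10.
Change = 2928.10/2296.09 − 1 = 0.2753.

27.53%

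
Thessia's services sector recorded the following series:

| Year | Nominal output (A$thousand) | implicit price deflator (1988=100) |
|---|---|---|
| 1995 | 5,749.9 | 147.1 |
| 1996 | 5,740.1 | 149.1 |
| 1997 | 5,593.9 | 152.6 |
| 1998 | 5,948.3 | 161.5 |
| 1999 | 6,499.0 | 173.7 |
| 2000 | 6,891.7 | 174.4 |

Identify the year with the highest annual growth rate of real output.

1996: real = 5740.1/1.491 = 3849.83; growth vs 1995 (3908.84) = -1.51%.
1997: real = 5593.9/1.526 = 3665.73; growth vs 1996 (3849.83) = -4.78%.
1998: real = 5948.3/1.615 = 3683.16; growth vs 1997 (3665.73) = 0.48%.
1999: real = 6499.0/1.737 = 3741.51; growth vs 1998 (3683.16) = 1.58%.
2000: real = 6891.7/1.744 = 3951.66; growth vs 1999 (3741.51) = 5.62%.

2000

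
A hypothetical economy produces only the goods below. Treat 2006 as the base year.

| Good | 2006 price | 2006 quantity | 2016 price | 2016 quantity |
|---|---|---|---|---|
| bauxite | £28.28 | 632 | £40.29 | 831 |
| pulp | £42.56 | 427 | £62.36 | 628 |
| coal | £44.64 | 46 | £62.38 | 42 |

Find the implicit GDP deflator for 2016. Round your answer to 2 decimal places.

144.45

Nominal GDP 2016 = 40.29·831 + 62.36·628 + 62.38·42 = 75263.03.
Real GDP 2016 (at 2006 prices) = 28.28·831 + 42.56·628 + 44.64·42 = 52103.24.
Deflator = Nominal/Real × 100 = 75263.03/52103.24 × 100 = 144.450.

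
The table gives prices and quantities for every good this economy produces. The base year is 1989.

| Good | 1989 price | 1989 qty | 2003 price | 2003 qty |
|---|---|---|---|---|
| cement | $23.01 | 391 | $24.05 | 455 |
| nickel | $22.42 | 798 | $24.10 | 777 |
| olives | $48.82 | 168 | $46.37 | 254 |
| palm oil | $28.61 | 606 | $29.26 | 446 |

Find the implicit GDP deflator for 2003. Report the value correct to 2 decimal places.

Nominal GDP 2003 = 24.05·455 + 24.10·777 + 46.37·254 + 29.26·446 = 54496.39.
Real GDP 2003 (at 1989 prices) = 23.01·455 + 22.42·777 + 48.82·254 + 28.61·446 = 53050.23.
Deflator = Nominal/Real × 100 = 54496.39/53050.23 × 100 = 102.726.

102.73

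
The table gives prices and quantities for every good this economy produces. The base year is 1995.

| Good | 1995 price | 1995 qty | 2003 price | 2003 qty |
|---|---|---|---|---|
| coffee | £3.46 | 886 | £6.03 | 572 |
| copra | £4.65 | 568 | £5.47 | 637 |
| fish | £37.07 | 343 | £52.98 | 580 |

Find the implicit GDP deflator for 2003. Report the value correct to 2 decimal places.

142.43

Nominal GDP 2003 = 6.03·572 + 5.47·637 + 52.98·580 = 37661.95.
Real GDP 2003 (at 1995 prices) = 3.46·572 + 4.65·637 + 37.07·580 = 26441.77.
Deflator = Nominal/Real × 100 = 37661.95/26441.77 × 100 = 142.434.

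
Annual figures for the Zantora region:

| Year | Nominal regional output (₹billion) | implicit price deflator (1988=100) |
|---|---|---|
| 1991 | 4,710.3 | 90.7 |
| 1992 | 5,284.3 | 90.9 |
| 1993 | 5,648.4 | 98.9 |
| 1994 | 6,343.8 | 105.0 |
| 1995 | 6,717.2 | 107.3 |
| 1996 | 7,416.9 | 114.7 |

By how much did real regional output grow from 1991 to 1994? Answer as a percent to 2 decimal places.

16.34%

Real regional output 1991 = 4710.3/0.907 = 5193.27.
Real regional output 1994 = 6343.8/1.050 = 6041.71.
Change = 6041.71/5193.27 − 1 = 0.1634.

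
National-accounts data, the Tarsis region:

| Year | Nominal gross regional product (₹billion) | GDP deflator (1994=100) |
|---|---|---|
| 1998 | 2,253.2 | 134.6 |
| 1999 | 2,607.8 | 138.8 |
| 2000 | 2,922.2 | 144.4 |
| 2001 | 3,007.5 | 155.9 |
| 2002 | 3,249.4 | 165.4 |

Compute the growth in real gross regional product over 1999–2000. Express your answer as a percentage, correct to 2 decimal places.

Real gross regional product 1999 = 2607.8/1.388 = 1878.82.
Real gross regional product 2000 = 2922.2/1.444 = 2023.68.
Change = 2023.68/1878.82 − 1 = 0.0771.

7.71%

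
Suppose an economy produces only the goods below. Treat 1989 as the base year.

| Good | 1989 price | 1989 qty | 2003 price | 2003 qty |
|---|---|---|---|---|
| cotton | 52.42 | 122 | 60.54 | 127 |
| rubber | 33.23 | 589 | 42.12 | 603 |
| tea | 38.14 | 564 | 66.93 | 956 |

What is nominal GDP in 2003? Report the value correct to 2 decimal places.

97072.02

Nominal GDP 2003 = Σ (p_2003 × q_2003) = 60.54·127 + 42.12·603 + 66.93·956 = 97072.02.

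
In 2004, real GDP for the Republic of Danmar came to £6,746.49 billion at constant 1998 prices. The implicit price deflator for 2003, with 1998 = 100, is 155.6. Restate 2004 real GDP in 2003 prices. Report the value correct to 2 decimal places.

Real GDP in 2003 prices = Real GDP in 1998 prices × (P_2003/P_1998) = 6746.49 × 1.556 = 10497.54.

£10,497.54 billion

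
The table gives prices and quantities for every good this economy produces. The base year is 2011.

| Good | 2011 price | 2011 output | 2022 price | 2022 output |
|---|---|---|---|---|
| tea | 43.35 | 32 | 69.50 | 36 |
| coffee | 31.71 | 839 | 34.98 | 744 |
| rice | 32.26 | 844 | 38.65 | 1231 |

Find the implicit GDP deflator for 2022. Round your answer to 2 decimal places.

117.33

Nominal GDP 2022 = 69.50·36 + 34.98·744 + 38.65·1231 = 76105.27.
Real GDP 2022 (at 2011 prices) = 43.35·36 + 31.71·744 + 32.26·1231 = 64864.90.
Deflator = Nominal/Real × 100 = 76105.27/64864.90 × 100 = 117.329.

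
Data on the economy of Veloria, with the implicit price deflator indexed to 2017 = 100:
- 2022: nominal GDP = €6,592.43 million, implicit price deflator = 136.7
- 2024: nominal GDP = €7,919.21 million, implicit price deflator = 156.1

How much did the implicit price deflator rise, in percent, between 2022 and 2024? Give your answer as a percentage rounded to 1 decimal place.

14.2%

Price-level change = 156.1 / 136.7 − 1 = 0.1419.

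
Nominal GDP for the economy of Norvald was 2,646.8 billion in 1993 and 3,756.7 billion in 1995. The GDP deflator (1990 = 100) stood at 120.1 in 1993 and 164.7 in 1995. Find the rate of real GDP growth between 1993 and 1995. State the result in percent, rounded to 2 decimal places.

3.50%

Deflate each year: 1993 → 2646.8/1.201 = 2203.83; 1995 → 3756.7/1.647 = 2280.94.
So real GDP changed by 2280.94/2203.83 − 1 = 0.0350, i.e. 3.50%.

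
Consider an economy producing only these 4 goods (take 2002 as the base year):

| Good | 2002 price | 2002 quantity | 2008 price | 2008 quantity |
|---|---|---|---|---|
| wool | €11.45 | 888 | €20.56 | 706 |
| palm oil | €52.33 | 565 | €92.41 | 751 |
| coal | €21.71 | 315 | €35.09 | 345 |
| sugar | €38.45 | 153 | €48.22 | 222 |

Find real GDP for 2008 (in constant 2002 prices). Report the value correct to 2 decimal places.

€63409.38

Real GDP 2008 = Σ (p_2002 × q_2008) = 11.45·706 + 52.33·751 + 21.71·345 + 38.45·222 = 63409.38.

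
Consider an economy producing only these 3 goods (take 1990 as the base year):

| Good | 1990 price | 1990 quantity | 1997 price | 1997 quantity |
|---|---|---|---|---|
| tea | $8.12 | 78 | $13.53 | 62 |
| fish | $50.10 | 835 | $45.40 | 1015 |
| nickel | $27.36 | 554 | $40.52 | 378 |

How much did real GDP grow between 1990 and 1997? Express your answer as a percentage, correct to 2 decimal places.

7.07%

Real GDP 1990 = Nominal GDP 1990 = 8.12·78 + 50.10·835 + 27.36·554 = 57624.30.
Real GDP 1997 (at 1990 prices) = 8.12·62 + 50.10·1015 + 27.36·378 = 61697.02.
Real growth = 61697.02/57624.30 − 1 = 0.0707.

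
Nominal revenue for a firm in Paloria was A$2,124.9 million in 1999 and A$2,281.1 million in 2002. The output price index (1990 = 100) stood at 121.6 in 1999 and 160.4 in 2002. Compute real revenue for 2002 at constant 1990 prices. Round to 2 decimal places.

A$1,422.13 million

Real revenue = Nominal / (output price index/100) = 2281.1 / 1.604 = 1422.13.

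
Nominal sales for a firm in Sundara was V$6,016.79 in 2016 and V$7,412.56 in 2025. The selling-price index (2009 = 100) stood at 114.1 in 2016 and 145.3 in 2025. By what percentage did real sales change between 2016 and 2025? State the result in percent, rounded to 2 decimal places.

-3.26%

Deflate each year: 2016 → 6016.79/1.141 = 5273.26; 2025 → 7412.56/1.453 = 5101.56.
So real sales changed by 5101.56/5273.26 − 1 = -0.0326, i.e. -3.26%.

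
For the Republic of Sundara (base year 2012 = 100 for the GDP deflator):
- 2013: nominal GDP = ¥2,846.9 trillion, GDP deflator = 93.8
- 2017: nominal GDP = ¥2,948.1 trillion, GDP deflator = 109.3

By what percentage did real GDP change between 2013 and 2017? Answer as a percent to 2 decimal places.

Deflate each year: 2013 → 2846.9/0.938 = 3035.07; 2017 → 2948.1/1.093 = 2697.26.
So real GDP changed by 2697.26/3035.07 − 1 = -0.1113, i.e. -11.13%.

-11.13%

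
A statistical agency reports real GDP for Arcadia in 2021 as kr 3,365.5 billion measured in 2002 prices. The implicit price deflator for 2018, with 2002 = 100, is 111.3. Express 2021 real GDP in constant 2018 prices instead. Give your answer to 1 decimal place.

Real GDP in 2018 prices = Real GDP in 2002 prices × (P_2018/P_2002) = 3365.5 × 1.113 = 3745.80.

kr 3,745.8 billion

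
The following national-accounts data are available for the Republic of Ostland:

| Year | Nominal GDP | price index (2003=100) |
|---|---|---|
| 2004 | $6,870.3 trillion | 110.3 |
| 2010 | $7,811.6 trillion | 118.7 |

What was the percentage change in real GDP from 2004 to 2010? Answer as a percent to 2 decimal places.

Deflate each year: 2004 → 6870.3/1.103 = 6228.74; 2010 → 7811.6/1.187 = 6580.96.
So real GDP changed by 6580.96/6228.74 − 1 = 0.0565, i.e. 5.65%.

5.65%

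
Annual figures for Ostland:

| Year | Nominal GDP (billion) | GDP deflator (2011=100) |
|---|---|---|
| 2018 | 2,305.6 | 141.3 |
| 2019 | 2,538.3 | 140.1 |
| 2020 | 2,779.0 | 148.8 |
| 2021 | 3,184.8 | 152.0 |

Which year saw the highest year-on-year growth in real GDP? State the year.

2019: real = 2538.3/1.401 = 1811.78; growth vs 2018 (1631.71) = 11.04%.
2020: real = 2779.0/1.488 = 1867.61; growth vs 2019 (1811.78) = 3.08%.
2021: real = 3184.8/1.520 = 2095.26; growth vs 2020 (1867.61) = 12.19%.

2021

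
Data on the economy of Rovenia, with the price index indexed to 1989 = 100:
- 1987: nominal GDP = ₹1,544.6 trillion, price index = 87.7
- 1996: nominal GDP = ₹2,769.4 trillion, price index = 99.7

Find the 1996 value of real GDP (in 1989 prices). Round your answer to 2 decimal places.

₹2,777.73 trillion

Real GDP = Nominal / (price index/100) = 2769.4 / 0.997 = 2777.73.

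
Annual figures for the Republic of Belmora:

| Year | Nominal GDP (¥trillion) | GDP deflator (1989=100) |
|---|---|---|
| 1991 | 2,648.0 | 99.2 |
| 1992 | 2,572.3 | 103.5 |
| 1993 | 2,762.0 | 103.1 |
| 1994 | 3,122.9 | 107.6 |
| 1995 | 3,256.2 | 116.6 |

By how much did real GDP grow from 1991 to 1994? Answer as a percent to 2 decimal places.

8.73%

Real GDP 1991 = 2648.0/0.992 = 2669.35.
Real GDP 1994 = 3122.9/1.076 = 2902.32.
Change = 2902.32/2669.35 − 1 = 0.0873.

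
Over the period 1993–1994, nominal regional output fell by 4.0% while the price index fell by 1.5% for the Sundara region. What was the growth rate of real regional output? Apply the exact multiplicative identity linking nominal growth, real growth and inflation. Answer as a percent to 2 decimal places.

(1 + g_nom) = (1 + g_real)(1 + π), so g_real = 0.9600 / 0.9850 − 1 = -0.02538.

-2.54%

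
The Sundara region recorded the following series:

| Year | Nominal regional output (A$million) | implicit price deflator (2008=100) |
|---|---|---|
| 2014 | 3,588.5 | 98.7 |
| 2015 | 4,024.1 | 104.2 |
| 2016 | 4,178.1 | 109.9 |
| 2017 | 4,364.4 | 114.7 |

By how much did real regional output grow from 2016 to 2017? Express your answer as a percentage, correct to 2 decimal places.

Real regional output 2016 = 4178.1/1.099 = 3801.73.
Real regional output 2017 = 4364.4/1.147 = 3805.06.
Change = 3805.06/3801.73 − 1 = 0.0009.

0.09%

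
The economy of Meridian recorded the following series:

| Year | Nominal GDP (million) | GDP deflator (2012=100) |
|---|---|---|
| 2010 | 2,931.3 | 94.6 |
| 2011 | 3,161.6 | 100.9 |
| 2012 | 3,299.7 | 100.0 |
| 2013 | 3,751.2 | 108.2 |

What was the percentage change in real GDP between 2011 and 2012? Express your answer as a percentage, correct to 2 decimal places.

5.31%

Real GDP 2011 = 3161.6/1.009 = 3133.40.
Real GDP 2012 = 3299.7/1.000 = 3299.70.
Change = 3299.70/3133.40 − 1 = 0.0531.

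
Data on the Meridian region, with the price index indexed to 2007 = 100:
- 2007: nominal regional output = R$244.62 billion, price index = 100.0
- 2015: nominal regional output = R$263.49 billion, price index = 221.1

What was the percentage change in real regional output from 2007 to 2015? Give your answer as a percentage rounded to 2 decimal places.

Real regional output 2007 = 244.62 / 1.000 = 244.62.
Real regional output 2015 = 263.49 / 2.211 = 119.17.
Real growth = 119.17 / 244.62 − 1 = -0.5128.

-51.28%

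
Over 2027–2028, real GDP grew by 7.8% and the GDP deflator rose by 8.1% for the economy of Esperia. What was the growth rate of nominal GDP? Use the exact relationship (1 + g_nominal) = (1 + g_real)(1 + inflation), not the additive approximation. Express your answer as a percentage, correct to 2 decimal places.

16.53%

(1 + g_nom) = (1 + g_real)(1 + π) = 1.0780 × 1.0810 = 1.16532.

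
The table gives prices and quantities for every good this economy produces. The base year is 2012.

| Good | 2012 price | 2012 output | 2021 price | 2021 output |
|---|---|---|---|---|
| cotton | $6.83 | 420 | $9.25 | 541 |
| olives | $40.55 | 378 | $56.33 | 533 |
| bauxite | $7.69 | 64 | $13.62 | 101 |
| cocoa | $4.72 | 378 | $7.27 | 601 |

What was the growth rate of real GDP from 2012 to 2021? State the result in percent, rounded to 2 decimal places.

41.27%

Real GDP 2012 = Nominal GDP 2012 = 6.83·420 + 40.55·378 + 7.69·64 + 4.72·378 = 20472.82.
Real GDP 2021 (at 2012 prices) = 6.83·541 + 40.55·533 + 7.69·101 + 4.72·601 = 28921.59.
Real growth = 28921.59/20472.82 − 1 = 0.4127.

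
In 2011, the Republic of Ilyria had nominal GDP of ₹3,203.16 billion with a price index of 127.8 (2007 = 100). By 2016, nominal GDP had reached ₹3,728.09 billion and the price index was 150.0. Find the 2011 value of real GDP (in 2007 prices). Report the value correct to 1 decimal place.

₹2,506.4 billion

Real GDP = Nominal / (price index/100) = 3203.16 / 1.278 = 2506.38.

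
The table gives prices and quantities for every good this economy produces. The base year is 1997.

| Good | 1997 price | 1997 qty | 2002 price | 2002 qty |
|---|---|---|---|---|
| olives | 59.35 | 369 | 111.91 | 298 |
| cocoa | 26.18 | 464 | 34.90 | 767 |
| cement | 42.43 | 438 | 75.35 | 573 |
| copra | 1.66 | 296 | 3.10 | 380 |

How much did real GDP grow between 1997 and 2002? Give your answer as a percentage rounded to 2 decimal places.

18.05%

Real GDP 1997 = Nominal GDP 1997 = 59.35·369 + 26.18·464 + 42.43·438 + 1.66·296 = 53123.37.
Real GDP 2002 (at 1997 prices) = 59.35·298 + 26.18·767 + 42.43·573 + 1.66·380 = 62709.55.
Real growth = 62709.55/53123.37 − 1 = 0.1805.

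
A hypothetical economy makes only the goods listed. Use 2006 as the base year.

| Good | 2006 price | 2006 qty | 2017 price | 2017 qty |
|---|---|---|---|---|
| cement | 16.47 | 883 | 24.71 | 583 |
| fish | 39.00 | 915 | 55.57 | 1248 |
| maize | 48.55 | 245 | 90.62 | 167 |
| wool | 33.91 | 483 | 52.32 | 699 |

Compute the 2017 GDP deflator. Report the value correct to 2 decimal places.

150.37

Nominal GDP 2017 = 24.71·583 + 55.57·1248 + 90.62·167 + 52.32·699 = 135462.51.
Real GDP 2017 (at 2006 prices) = 16.47·583 + 39.00·1248 + 48.55·167 + 33.91·699 = 90084.95.
Deflator = Nominal/Real × 100 = 135462.51/90084.95 × 100 = 150.372.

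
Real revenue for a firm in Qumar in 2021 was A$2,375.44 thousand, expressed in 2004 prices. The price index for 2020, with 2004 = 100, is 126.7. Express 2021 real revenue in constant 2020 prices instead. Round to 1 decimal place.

A$3,009.7 thousand

Real revenue in 2020 prices = Real revenue in 2004 prices × (P_2020/P_2004) = 2375.44 × 1.267 = 3009.68.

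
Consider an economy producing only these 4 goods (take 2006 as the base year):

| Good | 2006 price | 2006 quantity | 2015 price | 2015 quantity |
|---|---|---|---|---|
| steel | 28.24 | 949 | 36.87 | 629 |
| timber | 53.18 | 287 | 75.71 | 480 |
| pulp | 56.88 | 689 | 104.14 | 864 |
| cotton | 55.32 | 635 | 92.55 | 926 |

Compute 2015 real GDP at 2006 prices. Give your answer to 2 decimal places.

143660.00

Real GDP 2015 = Σ (p_2006 × q_2015) = 28.24·629 + 53.18·480 + 56.88·864 + 55.32·926 = 143660.00.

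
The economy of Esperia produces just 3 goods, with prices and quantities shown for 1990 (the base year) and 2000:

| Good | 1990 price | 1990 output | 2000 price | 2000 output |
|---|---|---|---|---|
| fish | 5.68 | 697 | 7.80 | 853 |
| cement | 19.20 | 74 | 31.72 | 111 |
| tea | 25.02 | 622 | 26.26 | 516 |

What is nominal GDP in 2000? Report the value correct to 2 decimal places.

Nominal GDP 2000 = Σ (p_2000 × q_2000) = 7.80·853 + 31.72·111 + 26.26·516 = 23724.48.

23724.48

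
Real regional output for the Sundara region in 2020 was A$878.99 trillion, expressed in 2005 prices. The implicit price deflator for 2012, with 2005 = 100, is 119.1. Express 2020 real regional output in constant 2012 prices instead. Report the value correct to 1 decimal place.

Real regional output in 2012 prices = Real regional output in 2005 prices × (P_2012/P_2005) = 878.99 × 1.191 = 1046.88.

A$1,046.9 trillion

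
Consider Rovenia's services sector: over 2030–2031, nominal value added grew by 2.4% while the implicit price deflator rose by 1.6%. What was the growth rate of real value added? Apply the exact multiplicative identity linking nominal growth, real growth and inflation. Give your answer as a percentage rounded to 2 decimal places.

0.79%

(1 + g_nom) = (1 + g_real)(1 + π), so g_real = 1.0240 / 1.0160 − 1 = 0.00787.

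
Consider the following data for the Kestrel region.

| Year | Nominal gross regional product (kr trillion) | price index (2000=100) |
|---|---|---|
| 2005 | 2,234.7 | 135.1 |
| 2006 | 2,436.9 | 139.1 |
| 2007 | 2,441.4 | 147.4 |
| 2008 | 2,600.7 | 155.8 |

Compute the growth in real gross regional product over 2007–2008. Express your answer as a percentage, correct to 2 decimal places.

Real gross regional product 2007 = 2441.4/1.474 = 1656.31.
Real gross regional product 2008 = 2600.7/1.558 = 1669.26.
Change = 1669.26/1656.31 − 1 = 0.0078.

0.78%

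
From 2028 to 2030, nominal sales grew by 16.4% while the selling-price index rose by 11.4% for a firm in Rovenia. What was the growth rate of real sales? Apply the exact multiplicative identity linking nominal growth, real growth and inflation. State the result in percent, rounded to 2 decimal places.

(1 + g_nom) = (1 + g_real)(1 + π), so g_real = 1.1640 / 1.1140 − 1 = 0.04488.

4.49%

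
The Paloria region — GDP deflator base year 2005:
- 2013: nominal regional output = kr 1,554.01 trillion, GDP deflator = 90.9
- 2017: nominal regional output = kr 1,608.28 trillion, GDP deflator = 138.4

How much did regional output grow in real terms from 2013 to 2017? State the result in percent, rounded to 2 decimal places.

-32.03%

Real regional output 2013 = 1554.01 / 0.909 = 1709.58.
Real regional output 2017 = 1608.28 / 1.384 = 1162.05.
Real growth = 1162.05 / 1709.58 − 1 = -0.3203.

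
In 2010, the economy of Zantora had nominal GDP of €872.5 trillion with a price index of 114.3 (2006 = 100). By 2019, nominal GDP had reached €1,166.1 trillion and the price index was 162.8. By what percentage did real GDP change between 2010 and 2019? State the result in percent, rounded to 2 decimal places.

-6.17%

Real GDP 2010 = 872.5 / 1.143 = 763.34.
Real GDP 2019 = 1166.1 / 1.628 = 716.28.
Real growth = 716.28 / 763.34 − 1 = -0.0617.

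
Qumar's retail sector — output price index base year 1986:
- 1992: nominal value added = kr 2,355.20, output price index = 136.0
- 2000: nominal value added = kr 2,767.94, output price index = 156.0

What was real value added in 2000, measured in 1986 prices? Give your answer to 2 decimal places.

kr 1,774.32

Real value added = Nominal / (output price index/100) = 2767.94 / 1.560 = 1774.32.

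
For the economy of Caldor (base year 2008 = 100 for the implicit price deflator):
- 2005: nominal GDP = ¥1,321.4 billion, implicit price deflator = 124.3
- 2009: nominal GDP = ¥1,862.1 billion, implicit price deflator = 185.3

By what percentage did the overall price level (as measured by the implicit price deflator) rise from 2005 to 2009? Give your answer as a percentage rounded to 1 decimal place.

49.1%

Price-level change = 185.3 / 124.3 − 1 = 0.4907.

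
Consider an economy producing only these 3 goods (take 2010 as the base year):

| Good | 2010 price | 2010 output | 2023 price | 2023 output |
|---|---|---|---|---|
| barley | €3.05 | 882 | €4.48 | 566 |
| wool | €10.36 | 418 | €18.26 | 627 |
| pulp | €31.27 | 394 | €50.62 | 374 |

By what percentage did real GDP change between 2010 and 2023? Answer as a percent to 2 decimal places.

Real GDP 2010 = Nominal GDP 2010 = 3.05·882 + 10.36·418 + 31.27·394 = 19340.96.
Real GDP 2023 (at 2010 prices) = 3.05·566 + 10.36·627 + 31.27·374 = 19917.00.
Real growth = 19917.00/19340.96 − 1 = 0.0298.

2.98%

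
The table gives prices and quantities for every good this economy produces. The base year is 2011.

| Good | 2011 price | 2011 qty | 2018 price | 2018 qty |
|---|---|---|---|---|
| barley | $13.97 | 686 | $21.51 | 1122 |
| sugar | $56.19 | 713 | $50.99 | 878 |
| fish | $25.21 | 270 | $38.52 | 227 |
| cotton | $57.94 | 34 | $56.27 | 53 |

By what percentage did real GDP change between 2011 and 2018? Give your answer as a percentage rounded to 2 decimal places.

26.32%

Real GDP 2011 = Nominal GDP 2011 = 13.97·686 + 56.19·713 + 25.21·270 + 57.94·34 = 58423.55.
Real GDP 2018 (at 2011 prices) = 13.97·1122 + 56.19·878 + 25.21·227 + 57.94·53 = 73802.65.
Real growth = 73802.65/58423.55 − 1 = 0.2632.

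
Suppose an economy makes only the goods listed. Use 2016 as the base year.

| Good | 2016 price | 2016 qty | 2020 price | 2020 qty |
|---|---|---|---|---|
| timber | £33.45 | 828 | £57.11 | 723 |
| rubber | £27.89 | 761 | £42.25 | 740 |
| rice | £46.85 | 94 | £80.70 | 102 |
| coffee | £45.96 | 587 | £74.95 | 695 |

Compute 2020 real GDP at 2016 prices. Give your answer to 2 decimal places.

£81543.85

Real GDP 2020 = Σ (p_2016 × q_2020) = 33.45·723 + 27.89·740 + 46.85·102 + 45.96·695 = 81543.85.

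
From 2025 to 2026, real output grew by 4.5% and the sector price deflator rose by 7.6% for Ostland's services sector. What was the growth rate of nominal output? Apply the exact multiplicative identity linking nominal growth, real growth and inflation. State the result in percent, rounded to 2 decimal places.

12.44%

(1 + g_nom) = (1 + g_real)(1 + π) = 1.0450 × 1.0760 = 1.12442.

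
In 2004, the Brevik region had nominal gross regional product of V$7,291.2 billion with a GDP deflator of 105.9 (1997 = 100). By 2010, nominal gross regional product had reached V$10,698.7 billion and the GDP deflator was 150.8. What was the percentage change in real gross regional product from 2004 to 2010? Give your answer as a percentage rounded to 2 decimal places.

Deflate each year: 2004 → 7291.2/1.059 = 6884.99; 2010 → 10698.7/1.508 = 7094.63.
So real gross regional product changed by 7094.63/6884.99 − 1 = 0.0304, i.e. 3.04%.

3.04%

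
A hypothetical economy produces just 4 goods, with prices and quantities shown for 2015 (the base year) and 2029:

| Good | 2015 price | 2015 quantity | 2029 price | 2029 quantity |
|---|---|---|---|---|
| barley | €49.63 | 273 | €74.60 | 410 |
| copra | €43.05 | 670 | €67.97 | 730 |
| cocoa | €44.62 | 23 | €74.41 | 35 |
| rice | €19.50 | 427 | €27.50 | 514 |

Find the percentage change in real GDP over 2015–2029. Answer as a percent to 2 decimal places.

22.45%

Real GDP 2015 = Nominal GDP 2015 = 49.63·273 + 43.05·670 + 44.62·23 + 19.50·427 = 51745.25.
Real GDP 2029 (at 2015 prices) = 49.63·410 + 43.05·730 + 44.62·35 + 19.50·514 = 63359.50.
Real growth = 63359.50/51745.25 − 1 = 0.2245.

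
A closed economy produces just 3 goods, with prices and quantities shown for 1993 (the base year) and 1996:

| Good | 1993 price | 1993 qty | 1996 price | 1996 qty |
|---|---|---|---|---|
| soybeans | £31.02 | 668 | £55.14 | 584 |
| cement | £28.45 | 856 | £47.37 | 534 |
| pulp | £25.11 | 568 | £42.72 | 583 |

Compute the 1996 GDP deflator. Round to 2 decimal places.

Nominal GDP 1996 = 55.14·584 + 47.37·534 + 42.72·583 = 82403.10.
Real GDP 1996 (at 1993 prices) = 31.02·584 + 28.45·534 + 25.11·583 = 47947.11.
Deflator = Nominal/Real × 100 = 82403.10/47947.11 × 100 = 171.862.

171.86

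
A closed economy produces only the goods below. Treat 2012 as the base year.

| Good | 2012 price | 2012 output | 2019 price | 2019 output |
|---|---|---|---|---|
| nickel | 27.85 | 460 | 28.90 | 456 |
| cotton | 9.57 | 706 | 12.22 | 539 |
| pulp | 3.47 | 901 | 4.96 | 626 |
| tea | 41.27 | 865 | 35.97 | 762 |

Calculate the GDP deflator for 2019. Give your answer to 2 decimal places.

Nominal GDP 2019 = 28.90·456 + 12.22·539 + 4.96·626 + 35.97·762 = 50279.08.
Real GDP 2019 (at 2012 prices) = 27.85·456 + 9.57·539 + 3.47·626 + 41.27·762 = 51477.79.
Deflator = Nominal/Real × 100 = 50279.08/51477.79 × 100 = 97.671.

97.67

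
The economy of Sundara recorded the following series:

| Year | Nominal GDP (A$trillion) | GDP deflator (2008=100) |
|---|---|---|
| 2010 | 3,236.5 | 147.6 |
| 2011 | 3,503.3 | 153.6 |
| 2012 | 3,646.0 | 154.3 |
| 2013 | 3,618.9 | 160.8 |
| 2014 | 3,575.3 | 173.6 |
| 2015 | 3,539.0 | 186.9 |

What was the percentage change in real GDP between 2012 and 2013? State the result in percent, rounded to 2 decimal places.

Real GDP 2012 = 3646.0/1.543 = 2362.93.
Real GDP 2013 = 3618.9/1.608 = 2250.56.
Change = 2250.56/2362.93 − 1 = -0.0476.

-4.76%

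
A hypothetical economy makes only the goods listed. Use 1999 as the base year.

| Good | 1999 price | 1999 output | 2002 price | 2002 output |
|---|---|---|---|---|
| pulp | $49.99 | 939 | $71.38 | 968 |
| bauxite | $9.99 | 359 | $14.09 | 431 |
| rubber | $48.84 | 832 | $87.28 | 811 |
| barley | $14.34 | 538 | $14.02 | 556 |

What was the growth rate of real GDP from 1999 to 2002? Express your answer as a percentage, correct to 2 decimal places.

Real GDP 1999 = Nominal GDP 1999 = 49.99·939 + 9.99·359 + 48.84·832 + 14.34·538 = 98876.82.
Real GDP 2002 (at 1999 prices) = 49.99·968 + 9.99·431 + 48.84·811 + 14.34·556 = 100278.29.
Real growth = 100278.29/98876.82 − 1 = 0.0142.

1.42%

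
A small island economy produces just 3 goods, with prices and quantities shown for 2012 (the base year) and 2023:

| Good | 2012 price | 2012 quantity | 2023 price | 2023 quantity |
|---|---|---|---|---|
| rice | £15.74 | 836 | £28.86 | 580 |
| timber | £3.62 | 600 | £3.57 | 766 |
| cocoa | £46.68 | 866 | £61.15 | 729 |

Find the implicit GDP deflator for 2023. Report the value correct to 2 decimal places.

Nominal GDP 2023 = 28.86·580 + 3.57·766 + 61.15·729 = 64051.77.
Real GDP 2023 (at 2012 prices) = 15.74·580 + 3.62·766 + 46.68·729 = 45931.84.
Deflator = Nominal/Real × 100 = 64051.77/45931.84 × 100 = 139.450.

139.45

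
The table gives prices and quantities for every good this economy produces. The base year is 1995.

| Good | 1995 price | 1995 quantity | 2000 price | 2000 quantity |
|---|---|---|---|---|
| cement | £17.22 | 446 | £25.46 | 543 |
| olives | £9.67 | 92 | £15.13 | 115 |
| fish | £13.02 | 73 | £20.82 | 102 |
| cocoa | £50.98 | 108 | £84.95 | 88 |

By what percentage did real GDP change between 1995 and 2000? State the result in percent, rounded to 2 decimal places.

8.32%

Real GDP 1995 = Nominal GDP 1995 = 17.22·446 + 9.67·92 + 13.02·73 + 50.98·108 = 15026.06.
Real GDP 2000 (at 1995 prices) = 17.22·543 + 9.67·115 + 13.02·102 + 50.98·88 = 16276.79.
Real growth = 16276.79/15026.06 − 1 = 0.0832.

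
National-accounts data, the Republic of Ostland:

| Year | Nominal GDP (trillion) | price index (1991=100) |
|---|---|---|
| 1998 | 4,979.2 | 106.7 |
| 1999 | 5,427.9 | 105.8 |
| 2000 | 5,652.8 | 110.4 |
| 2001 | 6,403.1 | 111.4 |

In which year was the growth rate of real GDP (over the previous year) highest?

1999: real = 5427.9/1.058 = 5130.34; growth vs 1998 (4666.54) = 9.94%.
2000: real = 5652.8/1.104 = 5120.29; growth vs 1999 (5130.34) = -0.20%.
2001: real = 6403.1/1.114 = 5747.85; growth vs 2000 (5120.29) = 12.26%.

2001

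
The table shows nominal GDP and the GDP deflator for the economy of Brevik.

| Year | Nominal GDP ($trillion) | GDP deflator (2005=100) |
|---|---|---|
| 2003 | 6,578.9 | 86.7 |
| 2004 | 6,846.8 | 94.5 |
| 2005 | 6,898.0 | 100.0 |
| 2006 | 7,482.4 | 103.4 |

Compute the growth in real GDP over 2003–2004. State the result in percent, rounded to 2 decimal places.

Real GDP 2003 = 6578.9/0.867 = 7588.12.
Real GDP 2004 = 6846.8/0.945 = 7245.29.
Change = 7245.29/7588.12 − 1 = -0.0452.

-4.52%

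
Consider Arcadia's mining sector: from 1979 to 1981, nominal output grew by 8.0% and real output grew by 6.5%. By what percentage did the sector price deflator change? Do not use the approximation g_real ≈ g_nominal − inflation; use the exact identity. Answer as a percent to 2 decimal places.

(1 + g_nom) = (1 + g_real)(1 + π), so π = 1.0800 / 1.0650 − 1 = 0.01408.

1.41%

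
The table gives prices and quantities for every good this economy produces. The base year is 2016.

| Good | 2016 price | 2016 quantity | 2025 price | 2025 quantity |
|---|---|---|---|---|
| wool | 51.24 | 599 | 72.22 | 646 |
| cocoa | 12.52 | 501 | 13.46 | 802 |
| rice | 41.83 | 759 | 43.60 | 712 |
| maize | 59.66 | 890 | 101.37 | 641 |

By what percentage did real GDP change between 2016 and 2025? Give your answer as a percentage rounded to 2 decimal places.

Real GDP 2016 = Nominal GDP 2016 = 51.24·599 + 12.52·501 + 41.83·759 + 59.66·890 = 121811.65.
Real GDP 2025 (at 2016 prices) = 51.24·646 + 12.52·802 + 41.83·712 + 59.66·641 = 111167.10.
Real growth = 111167.10/121811.65 − 1 = -0.0874.

-8.74%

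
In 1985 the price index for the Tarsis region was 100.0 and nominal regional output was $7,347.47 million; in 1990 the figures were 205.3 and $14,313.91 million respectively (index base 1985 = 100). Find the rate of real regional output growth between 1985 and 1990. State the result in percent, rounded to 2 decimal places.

Deflate each year: 1985 → 7347.47/1.000 = 7347.47; 1990 → 14313.91/2.053 = 6972.19.
So real regional output changed by 6972.19/7347.47 − 1 = -0.0511, i.e. -5.11%.

-5.11%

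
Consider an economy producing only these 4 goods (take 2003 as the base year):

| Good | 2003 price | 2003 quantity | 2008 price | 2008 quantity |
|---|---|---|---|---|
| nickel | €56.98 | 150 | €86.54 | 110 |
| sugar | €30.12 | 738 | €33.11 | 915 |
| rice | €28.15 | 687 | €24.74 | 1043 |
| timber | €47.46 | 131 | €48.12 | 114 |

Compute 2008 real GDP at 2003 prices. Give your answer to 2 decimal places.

€68598.49

Real GDP 2008 = Σ (p_2003 × q_2008) = 56.98·110 + 30.12·915 + 28.15·1043 + 47.46·114 = 68598.49.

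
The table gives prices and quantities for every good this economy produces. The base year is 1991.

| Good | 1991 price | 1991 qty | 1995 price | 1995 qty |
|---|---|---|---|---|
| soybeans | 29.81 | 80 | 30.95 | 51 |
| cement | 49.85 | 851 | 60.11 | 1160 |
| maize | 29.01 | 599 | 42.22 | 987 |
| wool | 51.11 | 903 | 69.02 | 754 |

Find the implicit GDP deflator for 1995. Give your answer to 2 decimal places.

Nominal GDP 1995 = 30.95·51 + 60.11·1160 + 42.22·987 + 69.02·754 = 165018.27.
Real GDP 1995 (at 1991 prices) = 29.81·51 + 49.85·1160 + 29.01·987 + 51.11·754 = 126516.12.
Deflator = Nominal/Real × 100 = 165018.27/126516.12 × 100 = 130.433.

130.43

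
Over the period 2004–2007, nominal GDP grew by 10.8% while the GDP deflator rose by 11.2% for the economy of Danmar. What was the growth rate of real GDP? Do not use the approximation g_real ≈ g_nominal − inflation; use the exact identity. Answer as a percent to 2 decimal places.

-0.36%

(1 + g_nom) = (1 + g_real)(1 + π), so g_real = 1.1080 / 1.1120 − 1 = -0.00360.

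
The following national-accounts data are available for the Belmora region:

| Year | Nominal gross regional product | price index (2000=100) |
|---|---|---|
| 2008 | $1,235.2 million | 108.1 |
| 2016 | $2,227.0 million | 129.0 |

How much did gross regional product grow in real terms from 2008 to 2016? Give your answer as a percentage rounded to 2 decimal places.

51.08%

Deflate each year: 2008 → 1235.2/1.081 = 1142.65; 2016 → 2227.0/1.290 = 1726.36.
So real gross regional product changed by 1726.36/1142.65 − 1 = 0.5108, i.e. 51.08%.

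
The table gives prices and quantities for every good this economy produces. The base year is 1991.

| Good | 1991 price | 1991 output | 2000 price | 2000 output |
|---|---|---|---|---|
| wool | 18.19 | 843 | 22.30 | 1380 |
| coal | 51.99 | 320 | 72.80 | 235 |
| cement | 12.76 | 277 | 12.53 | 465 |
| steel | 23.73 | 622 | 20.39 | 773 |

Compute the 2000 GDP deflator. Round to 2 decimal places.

Nominal GDP 2000 = 22.30·1380 + 72.80·235 + 12.53·465 + 20.39·773 = 69469.92.
Real GDP 2000 (at 1991 prices) = 18.19·1380 + 51.99·235 + 12.76·465 + 23.73·773 = 61596.54.
Deflator = Nominal/Real × 100 = 69469.92/61596.54 × 100 = 112.782.

112.78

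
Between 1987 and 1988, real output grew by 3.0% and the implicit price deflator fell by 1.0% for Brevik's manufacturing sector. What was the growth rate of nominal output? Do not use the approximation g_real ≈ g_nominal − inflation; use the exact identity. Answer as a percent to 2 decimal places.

(1 + g_nom) = (1 + g_real)(1 + π) = 1.0300 × 0.9900 = 1.01970.

1.97%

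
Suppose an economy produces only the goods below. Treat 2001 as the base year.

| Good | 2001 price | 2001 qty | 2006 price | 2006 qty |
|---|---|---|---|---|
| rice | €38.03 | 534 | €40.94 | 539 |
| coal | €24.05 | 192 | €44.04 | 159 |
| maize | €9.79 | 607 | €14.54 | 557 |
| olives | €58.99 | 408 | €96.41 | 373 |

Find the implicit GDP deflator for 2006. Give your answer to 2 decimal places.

141.23

Nominal GDP 2006 = 40.94·539 + 44.04·159 + 14.54·557 + 96.41·373 = 73128.73.
Real GDP 2006 (at 2001 prices) = 38.03·539 + 24.05·159 + 9.79·557 + 58.99·373 = 51778.42.
Deflator = Nominal/Real × 100 = 73128.73/51778.42 × 100 = 141.234.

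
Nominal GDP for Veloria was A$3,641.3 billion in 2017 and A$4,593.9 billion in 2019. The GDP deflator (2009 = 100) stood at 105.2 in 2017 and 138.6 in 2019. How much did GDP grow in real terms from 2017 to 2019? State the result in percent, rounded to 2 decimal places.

-4.24%

Deflate each year: 2017 → 3641.3/1.052 = 3461.31; 2019 → 4593.9/1.386 = 3314.50.
So real GDP changed by 3314.50/3461.31 − 1 = -0.0424, i.e. -4.24%.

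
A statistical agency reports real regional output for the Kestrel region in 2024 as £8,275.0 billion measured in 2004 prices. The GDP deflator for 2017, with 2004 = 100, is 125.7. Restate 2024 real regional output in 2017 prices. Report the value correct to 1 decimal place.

Real regional output in 2017 prices = Real regional output in 2004 prices × (P_2017/P_2004) = 8275.0 × 1.257 = 10401.68.

£10,401.7 billion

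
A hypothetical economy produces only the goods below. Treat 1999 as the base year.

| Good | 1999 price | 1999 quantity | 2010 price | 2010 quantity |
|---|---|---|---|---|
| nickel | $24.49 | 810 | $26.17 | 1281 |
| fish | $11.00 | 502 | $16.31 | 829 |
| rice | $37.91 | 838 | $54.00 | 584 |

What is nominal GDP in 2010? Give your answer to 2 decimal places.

$78580.76

Nominal GDP 2010 = Σ (p_2010 × q_2010) = 26.17·1281 + 16.31·829 + 54.00·584 = 78580.76.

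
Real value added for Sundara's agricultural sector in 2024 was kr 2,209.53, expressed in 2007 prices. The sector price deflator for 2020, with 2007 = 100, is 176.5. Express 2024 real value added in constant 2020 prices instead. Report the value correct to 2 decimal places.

kr 3,899.82

Real value added in 2020 prices = Real value added in 2007 prices × (P_2020/P_2007) = 2209.53 × 1.765 = 3899.82.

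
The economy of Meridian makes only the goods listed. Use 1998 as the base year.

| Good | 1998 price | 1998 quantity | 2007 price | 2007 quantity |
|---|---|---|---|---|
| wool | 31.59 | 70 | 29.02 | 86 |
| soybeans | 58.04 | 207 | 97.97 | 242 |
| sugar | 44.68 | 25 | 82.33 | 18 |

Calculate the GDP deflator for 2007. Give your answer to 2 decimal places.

Nominal GDP 2007 = 29.02·86 + 97.97·242 + 82.33·18 = 27686.40.
Real GDP 2007 (at 1998 prices) = 31.59·86 + 58.04·242 + 44.68·18 = 17566.66.
Deflator = Nominal/Real × 100 = 27686.40/17566.66 × 100 = 157.608.

157.61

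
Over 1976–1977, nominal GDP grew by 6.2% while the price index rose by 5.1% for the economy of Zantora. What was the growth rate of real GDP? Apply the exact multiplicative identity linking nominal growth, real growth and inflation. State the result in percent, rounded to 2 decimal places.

(1 + g_nom) = (1 + g_real)(1 + π), so g_real = 1.0620 / 1.0510 − 1 = 0.01047.

1.05%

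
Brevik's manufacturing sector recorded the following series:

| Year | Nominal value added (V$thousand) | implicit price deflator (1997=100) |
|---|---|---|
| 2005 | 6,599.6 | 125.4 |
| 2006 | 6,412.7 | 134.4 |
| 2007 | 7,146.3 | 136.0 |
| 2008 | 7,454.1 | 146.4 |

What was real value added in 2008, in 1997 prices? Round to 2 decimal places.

V$5,091.60 thousand

Real value added 2008 = 7454.1 / 1.464 = 5091.60.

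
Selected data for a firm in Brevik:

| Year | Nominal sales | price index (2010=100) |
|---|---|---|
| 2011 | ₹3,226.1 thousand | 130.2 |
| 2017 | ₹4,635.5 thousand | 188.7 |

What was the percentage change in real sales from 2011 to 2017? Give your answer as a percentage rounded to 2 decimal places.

-0.86%

Real sales 2011 = 3226.1 / 1.302 = 2477.80.
Real sales 2017 = 4635.5 / 1.887 = 2456.54.
Real growth = 2456.54 / 2477.80 − 1 = -0.0086.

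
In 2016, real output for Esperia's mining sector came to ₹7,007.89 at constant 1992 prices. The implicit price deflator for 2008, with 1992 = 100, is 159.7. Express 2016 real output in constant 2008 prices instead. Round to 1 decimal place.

₹11,191.6

Real output in 2008 prices = Real output in 1992 prices × (P_2008/P_1992) = 7007.89 × 1.597 = 11191.60.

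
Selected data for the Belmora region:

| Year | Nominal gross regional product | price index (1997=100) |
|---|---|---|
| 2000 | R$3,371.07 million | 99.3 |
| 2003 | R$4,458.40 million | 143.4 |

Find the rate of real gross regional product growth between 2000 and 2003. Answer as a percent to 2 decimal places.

Real gross regional product 2000 = 3371.07 / 0.993 = 3394.83.
Real gross regional product 2003 = 4458.40 / 1.434 = 3109.07.
Real growth = 3109.07 / 3394.83 − 1 = -0.0842.

-8.42%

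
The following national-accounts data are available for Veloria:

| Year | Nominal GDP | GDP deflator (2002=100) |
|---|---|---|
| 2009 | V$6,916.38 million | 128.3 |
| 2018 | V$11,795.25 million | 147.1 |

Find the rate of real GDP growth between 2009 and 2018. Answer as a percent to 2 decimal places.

48.74%

Real GDP 2009 = 6916.38 / 1.283 = 5390.79.
Real GDP 2018 = 11795.25 / 1.471 = 8018.52.
Real growth = 8018.52 / 5390.79 − 1 = 0.4874.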